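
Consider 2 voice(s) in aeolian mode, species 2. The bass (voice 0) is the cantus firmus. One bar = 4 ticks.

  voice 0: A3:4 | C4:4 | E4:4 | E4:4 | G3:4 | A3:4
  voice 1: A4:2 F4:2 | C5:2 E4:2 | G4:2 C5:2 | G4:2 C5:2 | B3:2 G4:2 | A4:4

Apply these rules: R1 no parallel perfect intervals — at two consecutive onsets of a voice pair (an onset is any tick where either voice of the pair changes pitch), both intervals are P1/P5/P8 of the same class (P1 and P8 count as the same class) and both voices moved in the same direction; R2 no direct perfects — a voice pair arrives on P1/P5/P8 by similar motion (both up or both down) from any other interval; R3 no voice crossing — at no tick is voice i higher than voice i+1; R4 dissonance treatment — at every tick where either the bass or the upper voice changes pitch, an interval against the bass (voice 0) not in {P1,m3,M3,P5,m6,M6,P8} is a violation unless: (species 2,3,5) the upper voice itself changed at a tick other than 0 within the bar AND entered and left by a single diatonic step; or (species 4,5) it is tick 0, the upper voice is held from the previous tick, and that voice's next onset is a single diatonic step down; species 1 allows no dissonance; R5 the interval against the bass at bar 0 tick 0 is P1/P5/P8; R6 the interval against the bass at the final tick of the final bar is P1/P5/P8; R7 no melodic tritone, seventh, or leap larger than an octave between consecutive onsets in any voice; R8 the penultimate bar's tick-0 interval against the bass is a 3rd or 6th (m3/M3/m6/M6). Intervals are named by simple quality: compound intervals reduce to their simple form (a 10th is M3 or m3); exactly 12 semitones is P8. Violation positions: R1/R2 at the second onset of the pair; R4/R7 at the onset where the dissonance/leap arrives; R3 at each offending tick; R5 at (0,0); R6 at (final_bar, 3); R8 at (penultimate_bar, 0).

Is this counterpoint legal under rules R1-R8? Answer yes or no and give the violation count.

No (3 violations)

bar 0: v0=A3 v1=A4 (P8)
bar 1: v0=C4 v1=C5 (P8)
bar 2: v0=E4 v1=G4 (m3)
bar 3: v0=E4 v1=G4 (m3)
bar 4: v0=G3 v1=B3 (M3)
bar 5: v0=A3 v1=A4 (P8)
  R2 @ bar1.0: A3/F4 m6 -> C4/C5 P8 similar
  R7 @ bar4.0: C5->B3 leap 13st
  R1 @ bar5.0: G3/G4 P8 -> A3/A4 P8 similar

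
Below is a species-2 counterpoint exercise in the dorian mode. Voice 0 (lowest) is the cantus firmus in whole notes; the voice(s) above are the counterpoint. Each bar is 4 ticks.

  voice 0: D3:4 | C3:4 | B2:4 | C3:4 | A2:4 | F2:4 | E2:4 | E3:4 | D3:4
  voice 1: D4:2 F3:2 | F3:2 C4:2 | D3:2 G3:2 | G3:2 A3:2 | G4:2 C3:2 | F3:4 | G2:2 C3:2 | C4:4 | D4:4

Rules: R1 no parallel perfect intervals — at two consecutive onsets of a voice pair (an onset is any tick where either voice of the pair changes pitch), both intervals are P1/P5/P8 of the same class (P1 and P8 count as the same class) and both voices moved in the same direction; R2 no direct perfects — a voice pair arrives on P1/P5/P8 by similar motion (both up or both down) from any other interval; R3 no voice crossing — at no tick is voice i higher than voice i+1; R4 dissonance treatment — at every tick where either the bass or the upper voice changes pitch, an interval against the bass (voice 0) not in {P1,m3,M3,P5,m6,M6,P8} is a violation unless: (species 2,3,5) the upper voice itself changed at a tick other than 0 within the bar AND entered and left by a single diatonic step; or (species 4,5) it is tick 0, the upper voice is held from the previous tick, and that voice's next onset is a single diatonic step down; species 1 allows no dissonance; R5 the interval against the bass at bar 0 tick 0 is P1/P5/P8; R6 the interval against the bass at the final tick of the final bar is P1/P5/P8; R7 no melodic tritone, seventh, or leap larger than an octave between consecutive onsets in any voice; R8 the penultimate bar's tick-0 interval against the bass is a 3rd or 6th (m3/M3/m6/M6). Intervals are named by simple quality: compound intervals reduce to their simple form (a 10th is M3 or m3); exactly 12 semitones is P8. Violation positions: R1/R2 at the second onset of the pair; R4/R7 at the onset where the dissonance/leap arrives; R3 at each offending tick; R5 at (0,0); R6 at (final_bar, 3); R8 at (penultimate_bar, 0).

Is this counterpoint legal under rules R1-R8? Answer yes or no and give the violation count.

bar 0: v0=D3 v1=D4 (P8)
bar 1: v0=C3 v1=F3 (P4)
bar 2: v0=B2 v1=D3 (m3)
bar 3: v0=C3 v1=G3 (P5)
bar 4: v0=A2 v1=G4 (m7)
bar 5: v0=F2 v1=F3 (P8)
bar 6: v0=E2 v1=G2 (m3)
bar 7: v0=E3 v1=C4 (m6)
bar 8: v0=D3 v1=D4 (P8)
  R4 @ bar1.0: C3/F3 P4 untreated
  R7 @ bar2.0: C4->D3 leap 10st
  R4 @ bar4.0: A2/G4 m7 untreated
  R7 @ bar4.0: A3->G4 leap 10st
  R7 @ bar4.2: G4->C3 leap 19st
  R7 @ bar6.0: F3->G2 leap 10st

No (6 violations)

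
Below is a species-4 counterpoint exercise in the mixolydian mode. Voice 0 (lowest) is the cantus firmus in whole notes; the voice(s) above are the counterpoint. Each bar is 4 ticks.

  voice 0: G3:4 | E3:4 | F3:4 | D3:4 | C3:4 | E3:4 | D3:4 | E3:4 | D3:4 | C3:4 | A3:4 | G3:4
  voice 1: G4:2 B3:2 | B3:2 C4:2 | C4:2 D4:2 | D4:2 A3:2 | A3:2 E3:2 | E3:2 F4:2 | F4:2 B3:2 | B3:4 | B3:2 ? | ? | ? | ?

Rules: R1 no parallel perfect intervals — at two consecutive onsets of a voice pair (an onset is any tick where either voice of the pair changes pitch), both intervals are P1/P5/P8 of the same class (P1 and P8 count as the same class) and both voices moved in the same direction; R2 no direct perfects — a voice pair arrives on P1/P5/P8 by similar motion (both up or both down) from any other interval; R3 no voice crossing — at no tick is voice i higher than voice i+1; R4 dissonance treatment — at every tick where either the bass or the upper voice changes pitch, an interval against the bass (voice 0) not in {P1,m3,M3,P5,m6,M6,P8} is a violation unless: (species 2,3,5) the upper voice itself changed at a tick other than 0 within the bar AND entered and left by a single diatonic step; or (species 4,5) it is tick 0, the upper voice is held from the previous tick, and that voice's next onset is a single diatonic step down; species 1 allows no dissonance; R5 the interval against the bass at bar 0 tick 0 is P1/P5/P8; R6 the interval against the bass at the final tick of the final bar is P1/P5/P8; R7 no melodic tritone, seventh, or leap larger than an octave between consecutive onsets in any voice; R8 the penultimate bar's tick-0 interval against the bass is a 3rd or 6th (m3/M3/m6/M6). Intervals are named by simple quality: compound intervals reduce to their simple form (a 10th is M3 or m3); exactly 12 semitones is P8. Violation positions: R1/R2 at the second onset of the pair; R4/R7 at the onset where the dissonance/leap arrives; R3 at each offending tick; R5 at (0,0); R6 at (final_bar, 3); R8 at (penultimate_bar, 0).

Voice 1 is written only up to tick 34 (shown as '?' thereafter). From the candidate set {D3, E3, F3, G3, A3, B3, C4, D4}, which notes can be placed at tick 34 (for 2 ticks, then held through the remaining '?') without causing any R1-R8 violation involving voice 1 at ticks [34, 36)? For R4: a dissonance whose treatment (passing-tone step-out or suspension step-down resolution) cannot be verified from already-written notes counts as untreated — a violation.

{A3, B3, D3, D4}

D3: legal
E3: violates R4
F3: violates R7
G3: violates R4
A3: legal
B3: legal
C4: violates R4
D4: legal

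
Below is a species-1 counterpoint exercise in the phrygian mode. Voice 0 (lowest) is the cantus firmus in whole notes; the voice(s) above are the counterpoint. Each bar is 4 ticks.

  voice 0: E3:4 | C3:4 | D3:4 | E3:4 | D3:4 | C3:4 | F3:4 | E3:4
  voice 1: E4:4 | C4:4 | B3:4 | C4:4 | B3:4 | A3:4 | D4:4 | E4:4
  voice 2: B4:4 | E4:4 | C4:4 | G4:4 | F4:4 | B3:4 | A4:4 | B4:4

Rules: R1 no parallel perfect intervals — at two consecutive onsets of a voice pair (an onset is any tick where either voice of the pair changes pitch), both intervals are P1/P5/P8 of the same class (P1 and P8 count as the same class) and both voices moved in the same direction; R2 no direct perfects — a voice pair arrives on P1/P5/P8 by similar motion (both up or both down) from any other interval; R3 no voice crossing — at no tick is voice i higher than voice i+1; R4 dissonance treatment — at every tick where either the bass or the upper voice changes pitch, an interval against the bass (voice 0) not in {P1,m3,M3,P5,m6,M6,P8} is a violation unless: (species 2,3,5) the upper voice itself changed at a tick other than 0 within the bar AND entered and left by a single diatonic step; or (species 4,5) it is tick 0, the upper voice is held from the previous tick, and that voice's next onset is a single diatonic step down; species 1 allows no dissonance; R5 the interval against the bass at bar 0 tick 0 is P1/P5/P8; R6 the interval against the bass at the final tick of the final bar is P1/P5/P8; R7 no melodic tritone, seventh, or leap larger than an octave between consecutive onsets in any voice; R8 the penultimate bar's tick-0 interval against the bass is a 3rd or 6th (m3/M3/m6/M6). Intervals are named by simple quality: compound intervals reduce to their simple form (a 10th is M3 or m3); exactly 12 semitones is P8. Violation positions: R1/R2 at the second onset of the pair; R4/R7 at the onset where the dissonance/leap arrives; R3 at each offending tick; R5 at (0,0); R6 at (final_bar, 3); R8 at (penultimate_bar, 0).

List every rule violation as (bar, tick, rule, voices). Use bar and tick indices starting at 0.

bar 0: v0=E3 v1=E4 v2=B4 downbeat P5
bar 1: v0=C3 v1=C4 v2=E4 downbeat M3
bar 2: v0=D3 v1=B3 v2=C4 downbeat m7
bar 3: v0=E3 v1=C4 v2=G4 downbeat m3
bar 4: v0=D3 v1=B3 v2=F4 downbeat m3
bar 5: v0=C3 v1=A3 v2=B3 downbeat M7
bar 6: v0=F3 v1=D4 v2=A4 downbeat M3
bar 7: v0=E3 v1=E4 v2=B4 downbeat P5
  -> R1 @ bar 1 tick 0 v(0, 1): E3/E4 P8 -> C3/C4 P8 similar
  -> R4 @ bar 2 tick 0 v(0, 2): D3/C4 m7 untreated
  -> R2 @ bar 3 tick 0 v(1, 2): B3/C4 m2 -> C4/G4 P5 similar
  -> R4 @ bar 5 tick 0 v(0, 2): C3/B3 M7 untreated
  -> R7 @ bar 5 tick 0 v(2,): F4->B3 leap 6st
  -> R2 @ bar 6 tick 0 v(1, 2): A3/B3 M2 -> D4/A4 P5 similar
  -> R7 @ bar 6 tick 0 v(2,): B3->A4 leap 10st
  -> R1 @ bar 7 tick 0 v(1, 2): D4/A4 P5 -> E4/B4 P5 similar

(1, 0, R1, (0, 1))
(2, 0, R4, (0, 2))
(3, 0, R2, (1, 2))
(5, 0, R4, (0, 2))
(5, 0, R7, (2,))
(6, 0, R2, (1, 2))
(6, 0, R7, (2,))
(7, 0, R1, (1, 2))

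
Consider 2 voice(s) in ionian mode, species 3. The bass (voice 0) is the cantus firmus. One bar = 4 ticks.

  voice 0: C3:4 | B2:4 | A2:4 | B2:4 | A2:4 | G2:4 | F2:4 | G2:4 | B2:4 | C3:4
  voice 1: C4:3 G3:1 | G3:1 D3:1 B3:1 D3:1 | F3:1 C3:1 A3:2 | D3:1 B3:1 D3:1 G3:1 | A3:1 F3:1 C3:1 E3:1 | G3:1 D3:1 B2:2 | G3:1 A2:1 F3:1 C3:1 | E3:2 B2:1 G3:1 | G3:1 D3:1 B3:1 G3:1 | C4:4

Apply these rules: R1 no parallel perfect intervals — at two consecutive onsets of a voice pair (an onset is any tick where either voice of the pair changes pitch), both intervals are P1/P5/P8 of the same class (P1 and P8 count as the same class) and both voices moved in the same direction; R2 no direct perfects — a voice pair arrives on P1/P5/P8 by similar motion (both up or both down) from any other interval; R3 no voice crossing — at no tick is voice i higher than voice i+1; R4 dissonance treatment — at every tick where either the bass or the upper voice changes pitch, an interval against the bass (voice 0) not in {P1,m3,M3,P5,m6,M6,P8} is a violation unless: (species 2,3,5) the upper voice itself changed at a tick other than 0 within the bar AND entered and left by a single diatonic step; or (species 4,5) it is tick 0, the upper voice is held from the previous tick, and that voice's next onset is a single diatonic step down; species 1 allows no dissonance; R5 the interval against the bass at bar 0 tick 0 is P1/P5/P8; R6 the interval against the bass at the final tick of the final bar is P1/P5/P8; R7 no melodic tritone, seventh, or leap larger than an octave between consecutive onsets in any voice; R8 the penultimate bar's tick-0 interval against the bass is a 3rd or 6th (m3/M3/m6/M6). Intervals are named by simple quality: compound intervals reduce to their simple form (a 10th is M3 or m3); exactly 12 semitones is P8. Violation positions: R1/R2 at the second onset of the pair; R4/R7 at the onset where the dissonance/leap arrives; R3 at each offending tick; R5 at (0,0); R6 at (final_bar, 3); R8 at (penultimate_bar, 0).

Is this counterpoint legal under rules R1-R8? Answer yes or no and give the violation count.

bar 0: v0=C3 v1=C4 (P8)
bar 1: v0=B2 v1=G3 (m6)
bar 2: v0=A2 v1=F3 (m6)
bar 3: v0=B2 v1=D3 (m3)
bar 4: v0=A2 v1=A3 (P8)
bar 5: v0=G2 v1=G3 (P8)
bar 6: v0=F2 v1=G3 (M2)
bar 7: v0=G2 v1=E3 (M6)
bar 8: v0=B2 v1=G3 (m6)
bar 9: v0=C3 v1=C4 (P8)
  R4 @ bar6.0: F2/G3 M2 untreated
  R7 @ bar6.1: G3->A2 leap 10st
  R2 @ bar9.0: B2/G3 m6 -> C3/C4 P8 similar

No (3 violations)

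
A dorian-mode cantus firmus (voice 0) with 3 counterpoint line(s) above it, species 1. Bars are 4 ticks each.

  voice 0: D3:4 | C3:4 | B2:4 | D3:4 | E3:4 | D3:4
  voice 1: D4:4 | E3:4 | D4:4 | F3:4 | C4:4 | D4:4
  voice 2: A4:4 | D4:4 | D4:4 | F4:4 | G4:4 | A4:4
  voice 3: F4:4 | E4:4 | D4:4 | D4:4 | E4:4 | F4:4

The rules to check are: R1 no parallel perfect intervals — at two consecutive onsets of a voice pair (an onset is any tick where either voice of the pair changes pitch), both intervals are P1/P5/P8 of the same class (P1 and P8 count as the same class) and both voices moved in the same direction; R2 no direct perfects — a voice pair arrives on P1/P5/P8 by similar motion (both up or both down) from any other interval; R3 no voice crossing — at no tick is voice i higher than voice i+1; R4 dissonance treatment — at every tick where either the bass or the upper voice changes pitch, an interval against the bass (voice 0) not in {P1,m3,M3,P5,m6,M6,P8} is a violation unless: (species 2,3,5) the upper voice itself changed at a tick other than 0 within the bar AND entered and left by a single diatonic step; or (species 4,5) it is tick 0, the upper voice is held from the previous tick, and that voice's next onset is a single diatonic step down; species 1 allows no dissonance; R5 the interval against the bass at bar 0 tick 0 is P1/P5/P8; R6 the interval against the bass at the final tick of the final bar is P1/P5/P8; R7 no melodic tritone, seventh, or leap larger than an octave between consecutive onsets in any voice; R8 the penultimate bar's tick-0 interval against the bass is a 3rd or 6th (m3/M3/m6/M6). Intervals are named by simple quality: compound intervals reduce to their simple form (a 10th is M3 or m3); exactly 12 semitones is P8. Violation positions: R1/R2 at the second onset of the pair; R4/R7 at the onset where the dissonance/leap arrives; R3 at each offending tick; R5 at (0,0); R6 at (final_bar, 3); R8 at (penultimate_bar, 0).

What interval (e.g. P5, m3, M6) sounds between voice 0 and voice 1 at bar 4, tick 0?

voice 0=E3 voice 1=C4 -> m6

m6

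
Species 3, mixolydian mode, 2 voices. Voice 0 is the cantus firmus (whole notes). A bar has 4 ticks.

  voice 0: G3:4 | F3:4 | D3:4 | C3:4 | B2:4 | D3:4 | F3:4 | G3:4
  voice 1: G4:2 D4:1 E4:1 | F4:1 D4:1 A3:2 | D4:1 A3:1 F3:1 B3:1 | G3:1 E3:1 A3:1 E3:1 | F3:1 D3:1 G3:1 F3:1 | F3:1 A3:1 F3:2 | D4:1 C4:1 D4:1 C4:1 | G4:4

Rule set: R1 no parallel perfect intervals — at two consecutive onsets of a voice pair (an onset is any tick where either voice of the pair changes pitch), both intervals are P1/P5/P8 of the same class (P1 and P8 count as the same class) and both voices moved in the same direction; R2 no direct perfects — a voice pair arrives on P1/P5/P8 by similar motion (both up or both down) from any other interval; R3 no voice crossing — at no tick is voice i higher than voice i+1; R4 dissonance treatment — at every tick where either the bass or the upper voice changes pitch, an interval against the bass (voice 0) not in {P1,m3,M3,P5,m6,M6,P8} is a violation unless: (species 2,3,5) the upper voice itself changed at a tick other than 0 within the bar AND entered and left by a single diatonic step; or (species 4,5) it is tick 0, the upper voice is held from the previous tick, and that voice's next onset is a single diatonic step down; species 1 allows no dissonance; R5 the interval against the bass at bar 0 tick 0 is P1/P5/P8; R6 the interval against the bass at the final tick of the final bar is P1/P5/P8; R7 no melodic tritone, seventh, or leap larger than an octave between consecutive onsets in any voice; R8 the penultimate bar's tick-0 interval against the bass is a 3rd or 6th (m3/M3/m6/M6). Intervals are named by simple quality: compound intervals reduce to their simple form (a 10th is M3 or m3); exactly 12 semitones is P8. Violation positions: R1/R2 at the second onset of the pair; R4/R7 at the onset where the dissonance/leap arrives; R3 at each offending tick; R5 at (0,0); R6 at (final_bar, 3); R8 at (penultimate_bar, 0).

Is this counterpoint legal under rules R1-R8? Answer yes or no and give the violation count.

bar 0: v0=G3 v1=G4 (P8)
bar 1: v0=F3 v1=F4 (P8)
bar 2: v0=D3 v1=D4 (P8)
bar 3: v0=C3 v1=G3 (P5)
bar 4: v0=B2 v1=F3 (TT)
bar 5: v0=D3 v1=F3 (m3)
bar 6: v0=F3 v1=D4 (M6)
bar 7: v0=G3 v1=G4 (P8)
  R7 @ bar2.3: F3->B3 leap 6st
  R2 @ bar3.0: D3/B3 M6 -> C3/G3 P5 similar
  R4 @ bar4.0: B2/F3 TT untreated
  R4 @ bar4.3: B2/F3 TT untreated
  R2 @ bar7.0: F3/C4 P5 -> G3/G4 P8 similar

No (5 violations)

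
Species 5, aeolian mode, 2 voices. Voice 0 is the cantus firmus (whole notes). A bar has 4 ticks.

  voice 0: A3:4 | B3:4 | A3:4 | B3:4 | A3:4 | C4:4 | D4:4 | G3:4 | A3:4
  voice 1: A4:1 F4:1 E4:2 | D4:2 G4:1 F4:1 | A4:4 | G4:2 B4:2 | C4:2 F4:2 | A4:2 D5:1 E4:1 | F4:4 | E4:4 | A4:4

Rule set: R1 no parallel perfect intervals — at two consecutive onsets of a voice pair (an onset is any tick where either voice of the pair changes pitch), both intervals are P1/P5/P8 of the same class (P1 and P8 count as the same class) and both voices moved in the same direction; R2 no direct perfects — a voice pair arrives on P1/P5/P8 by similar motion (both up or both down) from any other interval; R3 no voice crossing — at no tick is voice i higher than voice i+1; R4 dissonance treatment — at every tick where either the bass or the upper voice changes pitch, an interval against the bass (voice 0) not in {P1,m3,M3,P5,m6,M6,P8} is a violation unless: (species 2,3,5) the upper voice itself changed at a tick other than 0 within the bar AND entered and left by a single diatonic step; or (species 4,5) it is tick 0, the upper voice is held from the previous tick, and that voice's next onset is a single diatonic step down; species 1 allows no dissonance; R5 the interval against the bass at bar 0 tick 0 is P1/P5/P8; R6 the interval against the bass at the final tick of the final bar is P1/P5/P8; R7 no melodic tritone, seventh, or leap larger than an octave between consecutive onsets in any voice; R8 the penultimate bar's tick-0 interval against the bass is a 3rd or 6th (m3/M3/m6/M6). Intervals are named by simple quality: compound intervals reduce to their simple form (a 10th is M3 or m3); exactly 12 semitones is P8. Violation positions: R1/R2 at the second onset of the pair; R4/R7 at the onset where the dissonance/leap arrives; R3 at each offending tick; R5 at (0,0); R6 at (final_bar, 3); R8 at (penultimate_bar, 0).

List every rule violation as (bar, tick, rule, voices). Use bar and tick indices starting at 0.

(1, 3, R4, (0, 1))
(4, 0, R7, (1,))
(5, 2, R4, (0, 1))
(5, 3, R7, (1,))
(8, 0, R2, (0, 1))

bar 0: v0=A3 v1=A4 downbeat P8
bar 1: v0=B3 v1=D4 downbeat m3
bar 2: v0=A3 v1=A4 downbeat P8
bar 3: v0=B3 v1=G4 downbeat m6
bar 4: v0=A3 v1=C4 downbeat m3
bar 5: v0=C4 v1=A4 downbeat M6
bar 6: v0=D4 v1=F4 downbeat m3
bar 7: v0=G3 v1=E4 downbeat M6
bar 8: v0=A3 v1=A4 downbeat P8
  -> R4 @ bar 1 tick 3 v(0, 1): B3/F4 TT untreated
  -> R7 @ bar 4 tick 0 v(1,): B4->C4 leap 11st
  -> R4 @ bar 5 tick 2 v(0, 1): C4/D5 M2 untreated
  -> R7 @ bar 5 tick 3 v(1,): D5->E4 leap 10st
  -> R2 @ bar 8 tick 0 v(0, 1): G3/E4 M6 -> A3/A4 P8 similar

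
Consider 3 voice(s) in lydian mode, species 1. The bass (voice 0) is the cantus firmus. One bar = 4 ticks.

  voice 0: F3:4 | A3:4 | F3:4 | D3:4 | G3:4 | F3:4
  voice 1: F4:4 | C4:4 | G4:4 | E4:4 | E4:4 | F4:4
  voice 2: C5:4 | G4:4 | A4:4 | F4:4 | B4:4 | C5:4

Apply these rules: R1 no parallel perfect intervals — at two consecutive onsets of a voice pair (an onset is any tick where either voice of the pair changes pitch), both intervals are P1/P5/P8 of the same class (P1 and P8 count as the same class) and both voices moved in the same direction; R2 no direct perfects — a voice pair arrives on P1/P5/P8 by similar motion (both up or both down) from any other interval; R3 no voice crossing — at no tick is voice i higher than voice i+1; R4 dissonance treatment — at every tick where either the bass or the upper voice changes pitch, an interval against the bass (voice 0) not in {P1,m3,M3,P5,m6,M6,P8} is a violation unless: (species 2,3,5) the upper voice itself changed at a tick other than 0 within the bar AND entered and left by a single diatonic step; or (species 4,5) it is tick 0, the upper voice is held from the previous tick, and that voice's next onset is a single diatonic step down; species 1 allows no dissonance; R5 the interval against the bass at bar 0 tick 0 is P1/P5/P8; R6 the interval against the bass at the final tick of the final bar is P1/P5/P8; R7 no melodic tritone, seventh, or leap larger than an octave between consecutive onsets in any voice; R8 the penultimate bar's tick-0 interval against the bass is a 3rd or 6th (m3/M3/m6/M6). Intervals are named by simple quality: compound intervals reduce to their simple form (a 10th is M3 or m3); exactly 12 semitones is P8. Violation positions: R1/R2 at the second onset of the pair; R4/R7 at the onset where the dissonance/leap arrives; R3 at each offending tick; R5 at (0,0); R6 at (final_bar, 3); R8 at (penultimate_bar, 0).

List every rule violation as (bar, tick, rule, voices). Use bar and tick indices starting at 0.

bar 0: v0=F3 v1=F4 v2=C5 downbeat P5
bar 1: v0=A3 v1=C4 v2=G4 downbeat m7
bar 2: v0=F3 v1=G4 v2=A4 downbeat M3
bar 3: v0=D3 v1=E4 v2=F4 downbeat m3
bar 4: v0=G3 v1=E4 v2=B4 downbeat M3
bar 5: v0=F3 v1=F4 v2=C5 downbeat P5
  -> R1 @ bar 1 tick 0 v(1, 2): F4/C5 P5 -> C4/G4 P5 similar
  -> R4 @ bar 1 tick 0 v(0, 2): A3/G4 m7 untreated
  -> R4 @ bar 2 tick 0 v(0, 1): F3/G4 M2 untreated
  -> R4 @ bar 3 tick 0 v(0, 1): D3/E4 M2 untreated
  -> R7 @ bar 4 tick 0 v(2,): F4->B4 leap 6st
  -> R1 @ bar 5 tick 0 v(1, 2): E4/B4 P5 -> F4/C5 P5 similar

(1, 0, R1, (1, 2))
(1, 0, R4, (0, 2))
(2, 0, R4, (0, 1))
(3, 0, R4, (0, 1))
(4, 0, R7, (2,))
(5, 0, R1, (1, 2))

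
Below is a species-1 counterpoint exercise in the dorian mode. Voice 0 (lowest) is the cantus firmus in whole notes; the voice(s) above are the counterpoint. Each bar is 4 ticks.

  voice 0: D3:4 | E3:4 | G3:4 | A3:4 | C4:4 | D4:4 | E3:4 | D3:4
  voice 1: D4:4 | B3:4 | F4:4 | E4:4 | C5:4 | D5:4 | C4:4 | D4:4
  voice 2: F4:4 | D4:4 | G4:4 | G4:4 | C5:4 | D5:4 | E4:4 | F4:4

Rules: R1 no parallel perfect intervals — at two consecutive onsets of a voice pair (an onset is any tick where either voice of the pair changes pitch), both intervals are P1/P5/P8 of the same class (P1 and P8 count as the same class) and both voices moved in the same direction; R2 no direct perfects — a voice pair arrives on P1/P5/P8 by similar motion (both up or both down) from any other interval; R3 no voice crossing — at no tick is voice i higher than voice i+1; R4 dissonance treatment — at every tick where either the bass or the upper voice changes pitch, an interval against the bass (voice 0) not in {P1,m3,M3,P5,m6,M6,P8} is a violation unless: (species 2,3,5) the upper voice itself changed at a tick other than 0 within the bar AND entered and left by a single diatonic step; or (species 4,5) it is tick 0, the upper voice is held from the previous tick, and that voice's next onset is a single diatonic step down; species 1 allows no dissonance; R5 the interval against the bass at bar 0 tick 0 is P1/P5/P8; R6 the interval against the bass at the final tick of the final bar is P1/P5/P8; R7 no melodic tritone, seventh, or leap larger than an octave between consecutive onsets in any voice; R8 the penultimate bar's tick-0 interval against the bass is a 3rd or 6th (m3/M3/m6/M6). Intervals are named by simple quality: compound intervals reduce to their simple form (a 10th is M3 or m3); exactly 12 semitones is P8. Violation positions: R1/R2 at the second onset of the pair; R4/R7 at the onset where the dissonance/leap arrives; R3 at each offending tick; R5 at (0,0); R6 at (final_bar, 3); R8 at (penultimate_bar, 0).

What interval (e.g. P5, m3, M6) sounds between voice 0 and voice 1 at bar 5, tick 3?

voice 0=D4 voice 1=D5 -> P8

P8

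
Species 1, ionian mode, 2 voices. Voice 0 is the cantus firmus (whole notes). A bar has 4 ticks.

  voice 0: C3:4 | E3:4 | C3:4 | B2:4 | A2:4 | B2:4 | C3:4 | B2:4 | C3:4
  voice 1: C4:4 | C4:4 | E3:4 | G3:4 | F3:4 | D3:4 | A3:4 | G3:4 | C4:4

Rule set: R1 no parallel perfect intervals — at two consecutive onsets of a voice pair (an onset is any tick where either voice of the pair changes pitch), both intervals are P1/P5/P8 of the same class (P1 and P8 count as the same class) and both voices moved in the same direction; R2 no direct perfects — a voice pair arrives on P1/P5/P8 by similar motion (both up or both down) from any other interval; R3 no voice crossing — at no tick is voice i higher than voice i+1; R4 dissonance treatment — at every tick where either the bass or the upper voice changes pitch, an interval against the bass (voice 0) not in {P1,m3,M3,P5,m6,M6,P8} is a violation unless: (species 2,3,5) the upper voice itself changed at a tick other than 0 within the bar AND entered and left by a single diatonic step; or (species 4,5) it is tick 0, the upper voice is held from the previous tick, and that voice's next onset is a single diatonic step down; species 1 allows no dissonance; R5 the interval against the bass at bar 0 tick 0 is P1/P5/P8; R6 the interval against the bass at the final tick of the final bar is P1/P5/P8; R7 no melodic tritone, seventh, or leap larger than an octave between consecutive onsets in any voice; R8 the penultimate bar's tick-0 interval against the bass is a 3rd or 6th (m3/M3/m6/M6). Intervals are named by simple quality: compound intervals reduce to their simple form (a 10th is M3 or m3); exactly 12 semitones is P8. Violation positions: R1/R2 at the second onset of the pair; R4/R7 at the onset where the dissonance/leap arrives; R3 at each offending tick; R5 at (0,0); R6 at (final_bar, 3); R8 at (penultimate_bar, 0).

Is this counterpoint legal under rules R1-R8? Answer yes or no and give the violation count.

No (1 violations)

bar 0: v0=C3 v1=C4 (P8)
bar 1: v0=E3 v1=C4 (m6)
bar 2: v0=C3 v1=E3 (M3)
bar 3: v0=B2 v1=G3 (m6)
bar 4: v0=A2 v1=F3 (m6)
bar 5: v0=B2 v1=D3 (m3)
bar 6: v0=C3 v1=A3 (M6)
bar 7: v0=B2 v1=G3 (m6)
bar 8: v0=C3 v1=C4 (P8)
  R2 @ bar8.0: B2/G3 m6 -> C3/C4 P8 similar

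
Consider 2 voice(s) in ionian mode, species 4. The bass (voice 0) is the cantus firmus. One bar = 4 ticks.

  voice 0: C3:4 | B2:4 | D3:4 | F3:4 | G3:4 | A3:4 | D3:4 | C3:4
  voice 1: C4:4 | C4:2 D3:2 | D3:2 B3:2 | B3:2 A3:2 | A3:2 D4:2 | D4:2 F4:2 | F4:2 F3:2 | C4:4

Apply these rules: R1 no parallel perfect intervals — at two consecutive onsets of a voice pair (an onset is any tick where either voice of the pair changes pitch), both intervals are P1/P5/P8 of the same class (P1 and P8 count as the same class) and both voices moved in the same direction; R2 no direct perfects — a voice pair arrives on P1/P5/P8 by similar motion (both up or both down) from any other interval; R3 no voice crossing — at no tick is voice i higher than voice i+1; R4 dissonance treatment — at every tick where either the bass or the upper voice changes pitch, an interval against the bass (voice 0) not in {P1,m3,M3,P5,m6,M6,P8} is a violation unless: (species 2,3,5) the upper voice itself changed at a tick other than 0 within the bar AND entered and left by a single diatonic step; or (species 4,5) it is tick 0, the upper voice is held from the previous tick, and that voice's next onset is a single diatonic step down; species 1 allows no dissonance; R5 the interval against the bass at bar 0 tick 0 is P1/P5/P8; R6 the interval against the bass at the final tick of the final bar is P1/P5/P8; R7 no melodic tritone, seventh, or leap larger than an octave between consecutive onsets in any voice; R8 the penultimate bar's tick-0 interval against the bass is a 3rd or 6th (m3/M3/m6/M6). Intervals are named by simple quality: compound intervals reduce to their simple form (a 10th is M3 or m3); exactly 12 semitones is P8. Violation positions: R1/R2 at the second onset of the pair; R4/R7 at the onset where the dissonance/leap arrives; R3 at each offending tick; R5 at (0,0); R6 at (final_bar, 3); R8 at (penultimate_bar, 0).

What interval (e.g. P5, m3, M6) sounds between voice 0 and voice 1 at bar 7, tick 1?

voice 0=C3 voice 1=C4 -> P8

P8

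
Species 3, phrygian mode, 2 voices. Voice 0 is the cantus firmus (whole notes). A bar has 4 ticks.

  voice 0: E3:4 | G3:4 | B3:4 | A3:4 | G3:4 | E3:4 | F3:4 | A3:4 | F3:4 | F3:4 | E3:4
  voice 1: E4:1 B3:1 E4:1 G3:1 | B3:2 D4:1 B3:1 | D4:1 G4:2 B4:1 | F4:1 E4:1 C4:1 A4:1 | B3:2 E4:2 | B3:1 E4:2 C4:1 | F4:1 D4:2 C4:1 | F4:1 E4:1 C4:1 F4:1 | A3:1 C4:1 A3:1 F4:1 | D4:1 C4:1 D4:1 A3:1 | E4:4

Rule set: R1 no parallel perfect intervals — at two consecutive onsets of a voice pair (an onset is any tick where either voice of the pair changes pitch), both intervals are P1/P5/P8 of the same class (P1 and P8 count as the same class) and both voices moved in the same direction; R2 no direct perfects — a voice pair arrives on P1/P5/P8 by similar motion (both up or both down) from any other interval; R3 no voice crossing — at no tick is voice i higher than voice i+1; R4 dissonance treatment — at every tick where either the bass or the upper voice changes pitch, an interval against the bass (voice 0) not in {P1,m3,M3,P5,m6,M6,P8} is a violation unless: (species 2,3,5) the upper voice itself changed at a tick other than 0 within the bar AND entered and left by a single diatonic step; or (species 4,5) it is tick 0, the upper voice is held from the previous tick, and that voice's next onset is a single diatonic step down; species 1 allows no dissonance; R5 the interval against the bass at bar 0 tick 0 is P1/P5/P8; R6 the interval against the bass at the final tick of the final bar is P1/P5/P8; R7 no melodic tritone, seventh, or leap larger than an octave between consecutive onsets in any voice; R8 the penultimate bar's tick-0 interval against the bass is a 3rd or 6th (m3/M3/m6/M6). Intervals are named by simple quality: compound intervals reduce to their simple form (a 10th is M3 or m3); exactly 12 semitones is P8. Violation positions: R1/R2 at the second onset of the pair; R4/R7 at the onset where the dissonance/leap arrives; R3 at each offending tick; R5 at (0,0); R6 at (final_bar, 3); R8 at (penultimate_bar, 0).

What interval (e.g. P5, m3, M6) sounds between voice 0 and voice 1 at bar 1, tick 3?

M3

voice 0=G3 voice 1=B3 -> M3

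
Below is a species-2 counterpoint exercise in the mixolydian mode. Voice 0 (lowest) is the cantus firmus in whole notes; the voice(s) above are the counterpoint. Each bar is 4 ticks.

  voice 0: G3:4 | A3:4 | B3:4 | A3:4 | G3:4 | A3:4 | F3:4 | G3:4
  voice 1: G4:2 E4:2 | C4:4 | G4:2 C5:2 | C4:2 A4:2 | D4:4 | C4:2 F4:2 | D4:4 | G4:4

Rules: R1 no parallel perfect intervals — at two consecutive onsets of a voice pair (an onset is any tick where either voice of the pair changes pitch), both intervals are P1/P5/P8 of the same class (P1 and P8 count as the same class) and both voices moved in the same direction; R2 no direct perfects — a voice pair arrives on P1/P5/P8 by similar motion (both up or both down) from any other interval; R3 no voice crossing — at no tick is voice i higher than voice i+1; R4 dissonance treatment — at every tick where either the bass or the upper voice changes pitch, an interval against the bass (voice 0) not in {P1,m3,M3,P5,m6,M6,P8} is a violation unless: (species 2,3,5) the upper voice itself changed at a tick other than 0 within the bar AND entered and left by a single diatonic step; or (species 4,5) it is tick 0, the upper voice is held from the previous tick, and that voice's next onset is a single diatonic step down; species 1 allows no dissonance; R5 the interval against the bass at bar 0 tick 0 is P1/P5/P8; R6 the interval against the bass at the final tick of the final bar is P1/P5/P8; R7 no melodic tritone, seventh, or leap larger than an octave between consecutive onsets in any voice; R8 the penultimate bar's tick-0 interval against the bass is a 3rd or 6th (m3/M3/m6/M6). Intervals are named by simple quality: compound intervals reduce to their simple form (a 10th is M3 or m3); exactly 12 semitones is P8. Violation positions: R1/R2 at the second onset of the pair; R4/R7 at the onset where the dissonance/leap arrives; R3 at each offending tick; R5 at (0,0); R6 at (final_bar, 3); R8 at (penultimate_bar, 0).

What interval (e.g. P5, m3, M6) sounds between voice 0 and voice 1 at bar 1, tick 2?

m3

voice 0=A3 voice 1=C4 -> m3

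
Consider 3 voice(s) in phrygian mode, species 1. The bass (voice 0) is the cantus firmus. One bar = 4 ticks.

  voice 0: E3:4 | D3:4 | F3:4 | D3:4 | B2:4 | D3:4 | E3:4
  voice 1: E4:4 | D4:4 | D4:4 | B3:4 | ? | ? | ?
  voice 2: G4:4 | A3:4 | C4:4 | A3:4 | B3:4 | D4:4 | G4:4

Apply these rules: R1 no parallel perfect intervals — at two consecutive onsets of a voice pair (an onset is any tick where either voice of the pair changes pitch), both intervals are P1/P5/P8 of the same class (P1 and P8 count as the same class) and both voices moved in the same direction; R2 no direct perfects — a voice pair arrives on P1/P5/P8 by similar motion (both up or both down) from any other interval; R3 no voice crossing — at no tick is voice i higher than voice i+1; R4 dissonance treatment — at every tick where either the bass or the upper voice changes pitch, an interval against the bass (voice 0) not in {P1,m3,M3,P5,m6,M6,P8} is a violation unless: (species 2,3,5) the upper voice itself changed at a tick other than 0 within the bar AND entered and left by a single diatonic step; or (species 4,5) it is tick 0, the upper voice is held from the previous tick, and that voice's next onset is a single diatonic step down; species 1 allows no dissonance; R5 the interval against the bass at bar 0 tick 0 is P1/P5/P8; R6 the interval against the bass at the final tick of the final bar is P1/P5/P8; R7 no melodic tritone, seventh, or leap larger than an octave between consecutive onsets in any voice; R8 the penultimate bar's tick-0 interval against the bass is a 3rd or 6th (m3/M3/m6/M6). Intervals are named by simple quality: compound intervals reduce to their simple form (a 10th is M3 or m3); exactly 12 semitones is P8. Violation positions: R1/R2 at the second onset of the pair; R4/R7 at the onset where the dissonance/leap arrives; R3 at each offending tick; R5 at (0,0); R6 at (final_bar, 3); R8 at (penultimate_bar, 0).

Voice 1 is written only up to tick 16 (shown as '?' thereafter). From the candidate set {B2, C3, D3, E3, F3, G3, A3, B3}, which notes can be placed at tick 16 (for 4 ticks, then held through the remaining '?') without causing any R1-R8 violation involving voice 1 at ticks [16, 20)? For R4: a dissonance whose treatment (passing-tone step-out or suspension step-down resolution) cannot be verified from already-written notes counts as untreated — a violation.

{B3, D3, G3}

B2: violates R2
C3: violates R4,R7
D3: legal
E3: violates R4
F3: violates R4,R7
G3: legal
A3: violates R4
B3: legal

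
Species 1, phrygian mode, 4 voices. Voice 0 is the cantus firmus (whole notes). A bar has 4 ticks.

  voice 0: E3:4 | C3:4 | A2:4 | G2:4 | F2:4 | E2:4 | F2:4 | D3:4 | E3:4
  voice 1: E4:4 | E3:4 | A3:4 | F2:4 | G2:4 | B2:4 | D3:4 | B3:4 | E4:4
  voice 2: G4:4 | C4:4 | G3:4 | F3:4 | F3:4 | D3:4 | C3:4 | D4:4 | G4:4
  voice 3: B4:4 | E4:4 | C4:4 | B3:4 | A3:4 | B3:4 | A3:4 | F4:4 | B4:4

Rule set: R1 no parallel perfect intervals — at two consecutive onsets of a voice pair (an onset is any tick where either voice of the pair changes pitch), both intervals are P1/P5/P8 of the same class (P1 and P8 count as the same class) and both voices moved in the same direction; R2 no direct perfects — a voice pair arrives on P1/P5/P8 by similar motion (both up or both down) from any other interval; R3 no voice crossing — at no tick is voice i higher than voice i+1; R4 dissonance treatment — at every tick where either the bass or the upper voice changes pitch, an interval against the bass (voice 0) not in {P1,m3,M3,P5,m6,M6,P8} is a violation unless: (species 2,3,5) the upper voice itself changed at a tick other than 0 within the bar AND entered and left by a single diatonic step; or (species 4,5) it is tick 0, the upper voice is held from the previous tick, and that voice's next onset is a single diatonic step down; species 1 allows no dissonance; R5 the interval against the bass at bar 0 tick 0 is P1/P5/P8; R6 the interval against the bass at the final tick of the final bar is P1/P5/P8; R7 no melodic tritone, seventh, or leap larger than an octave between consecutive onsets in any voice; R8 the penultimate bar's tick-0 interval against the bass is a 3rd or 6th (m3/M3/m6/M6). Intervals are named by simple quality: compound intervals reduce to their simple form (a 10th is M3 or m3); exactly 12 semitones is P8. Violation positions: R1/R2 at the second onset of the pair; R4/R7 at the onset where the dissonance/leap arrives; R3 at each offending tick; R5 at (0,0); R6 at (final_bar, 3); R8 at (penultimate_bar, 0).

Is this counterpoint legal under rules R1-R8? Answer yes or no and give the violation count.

bar 0: v0=E3 v1=E4 v2=G4 v3=B4 (P5)
bar 1: v0=C3 v1=E3 v2=C4 v3=E4 (M3)
bar 2: v0=A2 v1=A3 v2=G3 v3=C4 (m3)
bar 3: v0=G2 v1=F2 v2=F3 v3=B3 (M3)
bar 4: v0=F2 v1=G2 v2=F3 v3=A3 (M3)
bar 5: v0=E2 v1=B2 v2=D3 v3=B3 (P5)
bar 6: v0=F2 v1=D3 v2=C3 v3=A3 (M3)
bar 7: v0=D3 v1=B3 v2=D4 v3=F4 (m3)
bar 8: v0=E3 v1=E4 v2=G4 v3=B4 (P5)
  R5 @ bar0.0: opens on m3
  R2 @ bar1.0: E3/G4 m3 -> C3/C4 P8 similar
  R2 @ bar1.0: E4/B4 P5 -> E3/E4 P8 similar
  R3 @ bar2.0: A3 above G3
  R4 @ bar2.0: A2/G3 m7 untreated
  R3 @ bar2.1: A3 above G3
  R3 @ bar2.2: A3 above G3
  R3 @ bar2.3: A3 above G3
  R2 @ bar3.0: A3/G3 M2 -> F2/F3 P8 similar
  R3 @ bar3.0: G2 above F2
  R4 @ bar3.0: G2/F2 M2 untreated
  R4 @ bar3.0: G2/F3 m7 untreated
  R7 @ bar3.0: A3->F2 leap 16st
  R3 @ bar3.1: G2 above F2
  R3 @ bar3.2: G2 above F2
  R3 @ bar3.3: G2 above F2
  R4 @ bar4.0: F2/G2 M2 untreated
  R2 @ bar5.0: G2/A3 M2 -> B2/B3 P8 similar
  R4 @ bar5.0: E2/D3 m7 untreated
  R3 @ bar6.0: D3 above C3
  R3 @ bar6.1: D3 above C3
  R3 @ bar6.2: D3 above C3
  R3 @ bar6.3: D3 above C3
  R2 @ bar7.0: F2/C3 P5 -> D3/D4 P8 similar
  R7 @ bar7.0: C3->D4 leap 14st
  R8 @ bar7.0: penult P8 not 3rd/6th
  R2 @ bar8.0: D3/B3 M6 -> E3/E4 P8 similar
  R2 @ bar8.0: D3/F4 m3 -> E3/B4 P5 similar
  R2 @ bar8.0: B3/F4 TT -> E4/B4 P5 similar
  R7 @ bar8.0: F4->B4 leap 6st
  R6 @ bar8.3: closes on m3

No (31 violations)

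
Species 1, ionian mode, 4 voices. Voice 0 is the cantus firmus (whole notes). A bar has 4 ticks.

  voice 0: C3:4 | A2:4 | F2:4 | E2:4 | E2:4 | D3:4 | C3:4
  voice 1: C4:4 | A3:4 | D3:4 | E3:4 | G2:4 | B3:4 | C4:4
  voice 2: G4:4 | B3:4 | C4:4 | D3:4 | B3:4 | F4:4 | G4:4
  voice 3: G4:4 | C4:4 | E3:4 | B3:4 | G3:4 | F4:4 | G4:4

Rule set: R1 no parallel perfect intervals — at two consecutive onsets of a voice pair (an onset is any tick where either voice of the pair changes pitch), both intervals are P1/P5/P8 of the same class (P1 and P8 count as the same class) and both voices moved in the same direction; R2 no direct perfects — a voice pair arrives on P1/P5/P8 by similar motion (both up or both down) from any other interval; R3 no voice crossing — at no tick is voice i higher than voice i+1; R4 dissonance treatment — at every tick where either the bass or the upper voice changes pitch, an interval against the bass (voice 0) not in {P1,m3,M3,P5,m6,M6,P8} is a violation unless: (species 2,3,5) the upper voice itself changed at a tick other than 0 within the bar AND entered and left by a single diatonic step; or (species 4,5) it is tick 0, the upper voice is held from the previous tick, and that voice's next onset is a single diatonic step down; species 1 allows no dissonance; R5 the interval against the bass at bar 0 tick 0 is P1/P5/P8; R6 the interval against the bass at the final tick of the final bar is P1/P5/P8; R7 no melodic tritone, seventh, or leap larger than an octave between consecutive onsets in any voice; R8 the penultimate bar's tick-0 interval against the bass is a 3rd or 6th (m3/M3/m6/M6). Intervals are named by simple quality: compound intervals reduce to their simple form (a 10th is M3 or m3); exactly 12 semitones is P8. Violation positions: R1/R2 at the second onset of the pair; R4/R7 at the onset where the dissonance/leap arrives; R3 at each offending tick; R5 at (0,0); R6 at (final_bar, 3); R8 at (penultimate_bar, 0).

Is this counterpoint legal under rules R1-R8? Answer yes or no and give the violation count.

bar 0: v0=C3 v1=C4 v2=G4 v3=G4 (P5)
bar 1: v0=A2 v1=A3 v2=B3 v3=C4 (m3)
bar 2: v0=F2 v1=D3 v2=C4 v3=E3 (M7)
bar 3: v0=E2 v1=E3 v2=D3 v3=B3 (P5)
bar 4: v0=E2 v1=G2 v2=B3 v3=G3 (m3)
bar 5: v0=D3 v1=B3 v2=F4 v3=F4 (m3)
bar 6: v0=C3 v1=C4 v2=G4 v3=G4 (P5)
  R1 @ bar1.0: C3/C4 P8 -> A2/A3 P8 similar
  R4 @ bar1.0: A2/B3 M2 untreated
  R3 @ bar2.0: C4 above E3
  R4 @ bar2.0: F2/E3 M7 untreated
  R3 @ bar2.1: C4 above E3
  R3 @ bar2.2: C4 above E3
  R3 @ bar2.3: C4 above E3
  R2 @ bar3.0: D3/E3 M2 -> E3/B3 P5 similar
  R3 @ bar3.0: E3 above D3
  R4 @ bar3.0: E2/D3 m7 untreated
  R7 @ bar3.0: C4->D3 leap 10st
  R3 @ bar3.1: E3 above D3
  R3 @ bar3.2: E3 above D3
  R3 @ bar3.3: E3 above D3
  R2 @ bar4.0: E3/B3 P5 -> G2/G3 P8 similar
  R3 @ bar4.0: B3 above G3
  R3 @ bar4.1: B3 above G3
  R3 @ bar4.2: B3 above G3
  R3 @ bar4.3: B3 above G3
  R2 @ bar5.0: B3/G3 M3 -> F4/F4 P1 similar
  R7 @ bar5.0: E2->D3 leap 10st
  R7 @ bar5.0: G2->B3 leap 16st
  R7 @ bar5.0: B3->F4 leap 6st
  R7 @ bar5.0: G3->F4 leap 10st
  R1 @ bar6.0: F4/F4 P1 -> G4/G4 P1 similar
  R2 @ bar6.0: B3/F4 TT -> C4/G4 P5 similar
  R2 @ bar6.0: B3/F4 TT -> C4/G4 P5 similar

No (27 violations)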